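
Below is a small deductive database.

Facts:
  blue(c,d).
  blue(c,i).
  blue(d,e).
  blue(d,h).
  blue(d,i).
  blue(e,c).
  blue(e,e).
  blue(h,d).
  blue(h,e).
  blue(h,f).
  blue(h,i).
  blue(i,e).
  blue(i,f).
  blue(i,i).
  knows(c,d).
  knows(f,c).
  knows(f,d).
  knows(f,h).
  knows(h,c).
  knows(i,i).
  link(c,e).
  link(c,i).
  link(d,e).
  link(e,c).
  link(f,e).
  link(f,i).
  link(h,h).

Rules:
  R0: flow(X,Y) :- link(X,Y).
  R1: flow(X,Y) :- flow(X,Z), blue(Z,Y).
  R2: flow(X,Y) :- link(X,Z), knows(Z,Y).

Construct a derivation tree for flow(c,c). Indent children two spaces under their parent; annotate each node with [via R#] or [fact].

round 1: derive flow(c,e) via R0 from link(c,e)
round 1: derive flow(c,i) via R0 from link(c,i)
round 1: derive flow(d,e) via R0 from link(d,e)
round 1: derive flow(e,c) via R0 from link(e,c)
round 1: derive flow(f,e) via R0 from link(f,e)
round 1: derive flow(f,i) via R0 from link(f,i)
round 1: derive flow(h,h) via R0 from link(h,h)
round 1: derive flow(e,d) via R2 from link(e,c), knows(c,d)
round 1: derive flow(h,c) via R2 from link(h,h), knows(h,c)
round 2: derive flow(c,c) via R1 from flow(c,e), blue(e,c)
round 2: derive flow(c,f) via R1 from flow(c,i), blue(i,f)
round 2: derive flow(d,c) via R1 from flow(d,e), blue(e,c)
round 2: derive flow(e,e) via R1 from flow(e,d), blue(d,e)
round 2: derive flow(e,h) via R1 from flow(e,d), blue(d,h)
round 2: derive flow(e,i) via R1 from flow(e,c), blue(c,i)
round 2: derive flow(f,c) via R1 from flow(f,e), blue(e,c)
round 2: derive flow(f,f) via R1 from flow(f,i), blue(i,f)
round 2: derive flow(h,d) via R1 from flow(h,c), blue(c,d)
round 2: derive flow(h,e) via R1 from flow(h,h), blue(h,e)
round 2: derive flow(h,f) via R1 from flow(h,h), blue(h,f)
round 2: derive flow(h,i) via R1 from flow(h,c), blue(c,i)
round 3: derive flow(c,d) via R1 from flow(c,c), blue(c,d)
round 3: derive flow(d,d) via R1 from flow(d,c), blue(c,d)
round 3: derive flow(d,i) via R1 from flow(d,c), blue(c,i)
round 3: derive flow(e,f) via R1 from flow(e,h), blue(h,f)
round 3: derive flow(f,d) via R1 from flow(f,c), blue(c,d)
round 4: derive flow(c,h) via R1 from flow(c,d), blue(d,h)
round 4: derive flow(d,f) via R1 from flow(d,i), blue(i,f)
round 4: derive flow(d,h) via R1 from flow(d,d), blue(d,h)
round 4: derive flow(f,h) via R1 from flow(f,d), blue(d,h)

flow(c,c)  [via R1]
  flow(c,e)  [via R0]
    link(c,e)  [fact]
  blue(e,c)  [fact]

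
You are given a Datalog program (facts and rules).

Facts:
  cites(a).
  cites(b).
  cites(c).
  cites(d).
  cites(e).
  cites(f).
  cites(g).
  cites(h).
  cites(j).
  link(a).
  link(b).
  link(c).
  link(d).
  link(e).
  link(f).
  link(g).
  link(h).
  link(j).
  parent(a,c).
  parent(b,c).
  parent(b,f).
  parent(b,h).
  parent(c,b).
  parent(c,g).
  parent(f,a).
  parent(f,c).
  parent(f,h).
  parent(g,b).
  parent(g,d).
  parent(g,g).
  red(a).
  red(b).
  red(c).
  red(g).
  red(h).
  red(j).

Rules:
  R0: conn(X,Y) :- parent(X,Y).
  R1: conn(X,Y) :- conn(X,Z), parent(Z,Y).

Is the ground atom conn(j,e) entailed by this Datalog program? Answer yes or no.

no

round 1: derive conn(a,c) via R0 from parent(a,c)
round 1: derive conn(b,c) via R0 from parent(b,c)
round 1: derive conn(b,f) via R0 from parent(b,f)
round 1: derive conn(b,h) via R0 from parent(b,h)
round 1: derive conn(c,b) via R0 from parent(c,b)
round 1: derive conn(c,g) via R0 from parent(c,g)
round 1: derive conn(f,a) via R0 from parent(f,a)
round 1: derive conn(f,c) via R0 from parent(f,c)
round 1: derive conn(f,h) via R0 from parent(f,h)
round 1: derive conn(g,b) via R0 from parent(g,b)
round 1: derive conn(g,d) via R0 from parent(g,d)
round 1: derive conn(g,g) via R0 from parent(g,g)
round 2: derive conn(a,b) via R1 from conn(a,c), parent(c,b)
round 2: derive conn(a,g) via R1 from conn(a,c), parent(c,g)
round 2: derive conn(b,a) via R1 from conn(b,f), parent(f,a)
round 2: derive conn(b,b) via R1 from conn(b,c), parent(c,b)
round 2: derive conn(b,g) via R1 from conn(b,c), parent(c,g)
round 2: derive conn(c,c) via R1 from conn(c,b), parent(b,c)
round 2: derive conn(c,d) via R1 from conn(c,g), parent(g,d)
round 2: derive conn(c,f) via R1 from conn(c,b), parent(b,f)
round 2: derive conn(c,h) via R1 from conn(c,b), parent(b,h)
round 2: derive conn(f,b) via R1 from conn(f,c), parent(c,b)
round 2: derive conn(f,g) via R1 from conn(f,c), parent(c,g)
round 2: derive conn(g,c) via R1 from conn(g,b), parent(b,c)
round 2: derive conn(g,f) via R1 from conn(g,b), parent(b,f)
round 2: derive conn(g,h) via R1 from conn(g,b), parent(b,h)
round 3: derive conn(a,d) via R1 from conn(a,g), parent(g,d)
round 3: derive conn(a,f) via R1 from conn(a,b), parent(b,f)
round 3: derive conn(a,h) via R1 from conn(a,b), parent(b,h)
round 3: derive conn(b,d) via R1 from conn(b,g), parent(g,d)
round 3: derive conn(c,a) via R1 from conn(c,f), parent(f,a)
round 3: derive conn(f,d) via R1 from conn(f,g), parent(g,d)
round 3: derive conn(f,f) via R1 from conn(f,b), parent(b,f)
round 3: derive conn(g,a) via R1 from conn(g,f), parent(f,a)
round 4: derive conn(a,a) via R1 from conn(a,f), parent(f,a)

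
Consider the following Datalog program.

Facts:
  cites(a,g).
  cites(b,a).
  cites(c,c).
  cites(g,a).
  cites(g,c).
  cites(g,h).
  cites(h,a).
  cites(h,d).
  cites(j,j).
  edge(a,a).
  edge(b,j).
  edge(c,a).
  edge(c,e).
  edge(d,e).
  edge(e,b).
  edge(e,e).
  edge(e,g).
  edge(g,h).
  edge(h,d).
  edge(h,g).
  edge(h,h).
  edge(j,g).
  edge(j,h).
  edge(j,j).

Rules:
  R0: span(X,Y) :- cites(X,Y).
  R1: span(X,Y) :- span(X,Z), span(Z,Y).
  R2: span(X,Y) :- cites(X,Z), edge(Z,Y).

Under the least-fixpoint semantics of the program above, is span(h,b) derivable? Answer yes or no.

no

round 1: derive span(a,g) via R0 from cites(a,g)
round 1: derive span(b,a) via R0 from cites(b,a)
round 1: derive span(c,c) via R0 from cites(c,c)
round 1: derive span(g,a) via R0 from cites(g,a)
round 1: derive span(g,c) via R0 from cites(g,c)
round 1: derive span(g,h) via R0 from cites(g,h)
round 1: derive span(h,a) via R0 from cites(h,a)
round 1: derive span(h,d) via R0 from cites(h,d)
round 1: derive span(j,j) via R0 from cites(j,j)
round 1: derive span(a,h) via R2 from cites(a,g), edge(g,h)
round 1: derive span(c,a) via R2 from cites(c,c), edge(c,a)
round 1: derive span(c,e) via R2 from cites(c,c), edge(c,e)
round 1: derive span(g,d) via R2 from cites(g,h), edge(h,d)
round 1: derive span(g,e) via R2 from cites(g,c), edge(c,e)
round 1: derive span(g,g) via R2 from cites(g,h), edge(h,g)
round 1: derive span(h,e) via R2 from cites(h,d), edge(d,e)
round 1: derive span(j,g) via R2 from cites(j,j), edge(j,g)
round 1: derive span(j,h) via R2 from cites(j,j), edge(j,h)
round 2: derive span(a,a) via R1 from span(a,g), span(g,a)
round 2: derive span(a,c) via R1 from span(a,g), span(g,c)
round 2: derive span(a,d) via R1 from span(a,g), span(g,d)
round 2: derive span(a,e) via R1 from span(a,g), span(g,e)
round 2: derive span(b,g) via R1 from span(b,a), span(a,g)
round 2: derive span(b,h) via R1 from span(b,a), span(a,h)
round 2: derive span(c,g) via R1 from span(c,a), span(a,g)
round 2: derive span(c,h) via R1 from span(c,a), span(a,h)
round 2: derive span(h,g) via R1 from span(h,a), span(a,g)
round 2: derive span(h,h) via R1 from span(h,a), span(a,h)
round 2: derive span(j,a) via R1 from span(j,g), span(g,a)
round 2: derive span(j,c) via R1 from span(j,g), span(g,c)
round 2: derive span(j,d) via R1 from span(j,g), span(g,d)
round 2: derive span(j,e) via R1 from span(j,g), span(g,e)
round 3: derive span(b,c) via R1 from span(b,a), span(a,c)
round 3: derive span(b,d) via R1 from span(b,a), span(a,d)
round 3: derive span(b,e) via R1 from span(b,a), span(a,e)
round 3: derive span(c,d) via R1 from span(c,a), span(a,d)
round 3: derive span(h,c) via R1 from span(h,a), span(a,c)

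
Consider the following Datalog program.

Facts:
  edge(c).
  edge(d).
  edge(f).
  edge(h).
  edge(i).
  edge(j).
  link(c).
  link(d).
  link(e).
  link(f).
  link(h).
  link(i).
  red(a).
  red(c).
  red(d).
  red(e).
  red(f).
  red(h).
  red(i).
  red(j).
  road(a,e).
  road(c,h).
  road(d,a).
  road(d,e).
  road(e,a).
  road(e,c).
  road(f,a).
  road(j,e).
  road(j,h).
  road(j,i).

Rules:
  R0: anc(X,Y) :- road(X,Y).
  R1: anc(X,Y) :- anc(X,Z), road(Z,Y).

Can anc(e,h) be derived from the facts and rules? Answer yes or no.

yes

round 1: derive anc(a,e) via R0 from road(a,e)
round 1: derive anc(c,h) via R0 from road(c,h)
round 1: derive anc(d,a) via R0 from road(d,a)
round 1: derive anc(d,e) via R0 from road(d,e)
round 1: derive anc(e,a) via R0 from road(e,a)
round 1: derive anc(e,c) via R0 from road(e,c)
round 1: derive anc(f,a) via R0 from road(f,a)
round 1: derive anc(j,e) via R0 from road(j,e)
round 1: derive anc(j,h) via R0 from road(j,h)
round 1: derive anc(j,i) via R0 from road(j,i)
round 2: derive anc(a,a) via R1 from anc(a,e), road(e,a)
round 2: derive anc(a,c) via R1 from anc(a,e), road(e,c)
round 2: derive anc(d,c) via R1 from anc(d,e), road(e,c)
round 2: derive anc(e,e) via R1 from anc(e,a), road(a,e)
round 2: derive anc(e,h) via R1 from anc(e,c), road(c,h)
round 2: derive anc(f,e) via R1 from anc(f,a), road(a,e)
round 2: derive anc(j,a) via R1 from anc(j,e), road(e,a)
round 2: derive anc(j,c) via R1 from anc(j,e), road(e,c)
round 3: derive anc(a,h) via R1 from anc(a,c), road(c,h)
round 3: derive anc(d,h) via R1 from anc(d,c), road(c,h)
round 3: derive anc(f,c) via R1 from anc(f,e), road(e,c)
round 4: derive anc(f,h) via R1 from anc(f,c), road(c,h)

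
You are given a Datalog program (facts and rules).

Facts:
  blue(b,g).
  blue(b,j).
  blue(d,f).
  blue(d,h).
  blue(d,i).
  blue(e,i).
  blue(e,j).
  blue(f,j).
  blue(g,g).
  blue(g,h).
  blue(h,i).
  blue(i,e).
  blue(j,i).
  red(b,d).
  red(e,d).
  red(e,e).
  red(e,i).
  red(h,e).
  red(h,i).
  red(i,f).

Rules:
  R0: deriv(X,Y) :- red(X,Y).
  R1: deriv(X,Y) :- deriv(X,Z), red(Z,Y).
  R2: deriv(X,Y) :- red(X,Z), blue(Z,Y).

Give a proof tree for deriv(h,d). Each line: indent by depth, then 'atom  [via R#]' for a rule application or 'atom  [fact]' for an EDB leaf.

round 1: derive deriv(b,d) via R0 from red(b,d)
round 1: derive deriv(e,d) via R0 from red(e,d)
round 1: derive deriv(e,e) via R0 from red(e,e)
round 1: derive deriv(e,i) via R0 from red(e,i)
round 1: derive deriv(h,e) via R0 from red(h,e)
round 1: derive deriv(h,i) via R0 from red(h,i)
round 1: derive deriv(i,f) via R0 from red(i,f)
round 1: derive deriv(b,f) via R2 from red(b,d), blue(d,f)
round 1: derive deriv(b,h) via R2 from red(b,d), blue(d,h)
round 1: derive deriv(b,i) via R2 from red(b,d), blue(d,i)
round 1: derive deriv(e,f) via R2 from red(e,d), blue(d,f)
round 1: derive deriv(e,h) via R2 from red(e,d), blue(d,h)
round 1: derive deriv(e,j) via R2 from red(e,e), blue(e,j)
round 1: derive deriv(h,j) via R2 from red(h,e), blue(e,j)
round 1: derive deriv(i,j) via R2 from red(i,f), blue(f,j)
round 2: derive deriv(b,e) via R1 from deriv(b,h), red(h,e)
round 2: derive deriv(h,d) via R1 from deriv(h,e), red(e,d)
round 2: derive deriv(h,f) via R1 from deriv(h,i), red(i,f)

deriv(h,d)  [via R1]
  deriv(h,e)  [via R0]
    red(h,e)  [fact]
  red(e,d)  [fact]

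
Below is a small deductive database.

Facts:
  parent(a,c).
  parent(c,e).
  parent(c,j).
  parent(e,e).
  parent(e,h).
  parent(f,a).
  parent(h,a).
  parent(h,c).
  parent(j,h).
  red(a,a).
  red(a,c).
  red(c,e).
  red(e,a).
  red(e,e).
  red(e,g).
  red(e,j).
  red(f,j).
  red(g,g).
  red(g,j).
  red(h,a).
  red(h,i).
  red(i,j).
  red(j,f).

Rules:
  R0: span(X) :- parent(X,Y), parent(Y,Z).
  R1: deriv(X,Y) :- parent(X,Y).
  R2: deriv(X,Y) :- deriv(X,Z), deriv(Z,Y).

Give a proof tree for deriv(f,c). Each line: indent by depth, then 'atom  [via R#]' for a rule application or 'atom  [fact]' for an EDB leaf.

deriv(f,c)  [via R2]
  deriv(f,a)  [via R1]
    parent(f,a)  [fact]
  deriv(a,c)  [via R1]
    parent(a,c)  [fact]

round 1: derive deriv(a,c) via R1 from parent(a,c)
round 1: derive deriv(c,e) via R1 from parent(c,e)
round 1: derive deriv(c,j) via R1 from parent(c,j)
round 1: derive deriv(e,e) via R1 from parent(e,e)
round 1: derive deriv(e,h) via R1 from parent(e,h)
round 1: derive deriv(f,a) via R1 from parent(f,a)
round 1: derive deriv(h,a) via R1 from parent(h,a)
round 1: derive deriv(h,c) via R1 from parent(h,c)
round 1: derive deriv(j,h) via R1 from parent(j,h)
round 2: derive deriv(a,e) via R2 from deriv(a,c), deriv(c,e)
round 2: derive deriv(a,j) via R2 from deriv(a,c), deriv(c,j)
round 2: derive deriv(c,h) via R2 from deriv(c,e), deriv(e,h)
round 2: derive deriv(e,a) via R2 from deriv(e,h), deriv(h,a)
round 2: derive deriv(e,c) via R2 from deriv(e,h), deriv(h,c)
round 2: derive deriv(f,c) via R2 from deriv(f,a), deriv(a,c)
round 2: derive deriv(h,e) via R2 from deriv(h,c), deriv(c,e)
round 2: derive deriv(h,j) via R2 from deriv(h,c), deriv(c,j)
round 2: derive deriv(j,a) via R2 from deriv(j,h), deriv(h,a)
round 2: derive deriv(j,c) via R2 from deriv(j,h), deriv(h,c)
round 3: derive deriv(a,a) via R2 from deriv(a,e), deriv(e,a)
round 3: derive deriv(a,h) via R2 from deriv(a,c), deriv(c,h)
round 3: derive deriv(c,a) via R2 from deriv(c,e), deriv(e,a)
round 3: derive deriv(c,c) via R2 from deriv(c,e), deriv(e,c)
round 3: derive deriv(e,j) via R2 from deriv(e,a), deriv(a,j)
round 3: derive deriv(f,e) via R2 from deriv(f,a), deriv(a,e)
round 3: derive deriv(f,h) via R2 from deriv(f,c), deriv(c,h)
round 3: derive deriv(f,j) via R2 from deriv(f,a), deriv(a,j)
round 3: derive deriv(h,h) via R2 from deriv(h,c), deriv(c,h)
round 3: derive deriv(j,e) via R2 from deriv(j,a), deriv(a,e)
round 3: derive deriv(j,j) via R2 from deriv(j,a), deriv(a,j)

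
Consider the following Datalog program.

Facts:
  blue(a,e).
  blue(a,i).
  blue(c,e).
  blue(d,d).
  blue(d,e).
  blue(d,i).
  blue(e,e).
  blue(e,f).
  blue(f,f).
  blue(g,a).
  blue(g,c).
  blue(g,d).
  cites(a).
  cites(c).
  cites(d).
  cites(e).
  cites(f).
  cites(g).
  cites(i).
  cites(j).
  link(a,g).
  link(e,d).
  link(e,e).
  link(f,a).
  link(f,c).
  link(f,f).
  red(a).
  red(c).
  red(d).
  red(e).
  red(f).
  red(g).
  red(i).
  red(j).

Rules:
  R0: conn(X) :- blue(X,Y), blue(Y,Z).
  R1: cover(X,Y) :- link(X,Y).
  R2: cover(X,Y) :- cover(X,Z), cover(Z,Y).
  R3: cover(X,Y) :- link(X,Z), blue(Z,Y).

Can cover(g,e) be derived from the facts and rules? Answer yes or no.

no

round 1: derive cover(a,g) via R1 from link(a,g)
round 1: derive cover(e,d) via R1 from link(e,d)
round 1: derive cover(e,e) via R1 from link(e,e)
round 1: derive cover(f,a) via R1 from link(f,a)
round 1: derive cover(f,c) via R1 from link(f,c)
round 1: derive cover(f,f) via R1 from link(f,f)
round 1: derive cover(a,a) via R3 from link(a,g), blue(g,a)
round 1: derive cover(a,c) via R3 from link(a,g), blue(g,c)
round 1: derive cover(a,d) via R3 from link(a,g), blue(g,d)
round 1: derive cover(e,f) via R3 from link(e,e), blue(e,f)
round 1: derive cover(e,i) via R3 from link(e,d), blue(d,i)
round 1: derive cover(f,e) via R3 from link(f,a), blue(a,e)
round 1: derive cover(f,i) via R3 from link(f,a), blue(a,i)
round 2: derive cover(e,a) via R2 from cover(e,f), cover(f,a)
round 2: derive cover(e,c) via R2 from cover(e,f), cover(f,c)
round 2: derive cover(f,d) via R2 from cover(f,a), cover(a,d)
round 2: derive cover(f,g) via R2 from cover(f,a), cover(a,g)
round 3: derive cover(e,g) via R2 from cover(e,a), cover(a,g)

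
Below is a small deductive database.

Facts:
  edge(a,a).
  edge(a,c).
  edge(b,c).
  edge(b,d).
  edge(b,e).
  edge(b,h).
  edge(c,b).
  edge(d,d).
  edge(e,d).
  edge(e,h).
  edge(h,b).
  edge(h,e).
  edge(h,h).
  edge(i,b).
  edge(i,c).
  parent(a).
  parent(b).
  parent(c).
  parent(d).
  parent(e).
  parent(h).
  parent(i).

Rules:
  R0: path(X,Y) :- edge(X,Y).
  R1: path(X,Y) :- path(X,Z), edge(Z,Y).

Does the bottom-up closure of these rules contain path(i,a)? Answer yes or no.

round 1: derive path(a,a) via R0 from edge(a,a)
round 1: derive path(a,c) via R0 from edge(a,c)
round 1: derive path(b,c) via R0 from edge(b,c)
round 1: derive path(b,d) via R0 from edge(b,d)
round 1: derive path(b,e) via R0 from edge(b,e)
round 1: derive path(b,h) via R0 from edge(b,h)
round 1: derive path(c,b) via R0 from edge(c,b)
round 1: derive path(d,d) via R0 from edge(d,d)
round 1: derive path(e,d) via R0 from edge(e,d)
round 1: derive path(e,h) via R0 from edge(e,h)
round 1: derive path(h,b) via R0 from edge(h,b)
round 1: derive path(h,e) via R0 from edge(h,e)
round 1: derive path(h,h) via R0 from edge(h,h)
round 1: derive path(i,b) via R0 from edge(i,b)
round 1: derive path(i,c) via R0 from edge(i,c)
round 2: derive path(a,b) via R1 from path(a,c), edge(c,b)
round 2: derive path(b,b) via R1 from path(b,c), edge(c,b)
round 2: derive path(c,c) via R1 from path(c,b), edge(b,c)
round 2: derive path(c,d) via R1 from path(c,b), edge(b,d)
round 2: derive path(c,e) via R1 from path(c,b), edge(b,e)
round 2: derive path(c,h) via R1 from path(c,b), edge(b,h)
round 2: derive path(e,b) via R1 from path(e,h), edge(h,b)
round 2: derive path(e,e) via R1 from path(e,h), edge(h,e)
round 2: derive path(h,c) via R1 from path(h,b), edge(b,c)
round 2: derive path(h,d) via R1 from path(h,b), edge(b,d)
round 2: derive path(i,d) via R1 from path(i,b), edge(b,d)
round 2: derive path(i,e) via R1 from path(i,b), edge(b,e)
round 2: derive path(i,h) via R1 from path(i,b), edge(b,h)
round 3: derive path(a,d) via R1 from path(a,b), edge(b,d)
round 3: derive path(a,e) via R1 from path(a,b), edge(b,e)
round 3: derive path(a,h) via R1 from path(a,b), edge(b,h)
round 3: derive path(e,c) via R1 from path(e,b), edge(b,c)

no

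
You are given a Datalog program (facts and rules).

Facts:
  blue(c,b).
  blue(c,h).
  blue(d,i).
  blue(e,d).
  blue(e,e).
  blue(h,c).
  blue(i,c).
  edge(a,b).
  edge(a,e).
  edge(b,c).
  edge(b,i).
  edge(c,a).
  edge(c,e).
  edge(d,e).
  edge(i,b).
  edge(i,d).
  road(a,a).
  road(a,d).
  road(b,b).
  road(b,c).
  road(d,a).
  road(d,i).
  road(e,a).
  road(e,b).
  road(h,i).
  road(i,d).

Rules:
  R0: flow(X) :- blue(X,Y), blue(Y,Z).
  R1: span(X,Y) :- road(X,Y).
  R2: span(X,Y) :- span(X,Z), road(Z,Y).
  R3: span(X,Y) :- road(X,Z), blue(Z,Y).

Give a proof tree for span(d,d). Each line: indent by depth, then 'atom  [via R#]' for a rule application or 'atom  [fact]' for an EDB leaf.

span(d,d)  [via R2]
  span(d,a)  [via R1]
    road(d,a)  [fact]
  road(a,d)  [fact]

round 1: derive span(a,a) via R1 from road(a,a)
round 1: derive span(a,d) via R1 from road(a,d)
round 1: derive span(b,b) via R1 from road(b,b)
round 1: derive span(b,c) via R1 from road(b,c)
round 1: derive span(d,a) via R1 from road(d,a)
round 1: derive span(d,i) via R1 from road(d,i)
round 1: derive span(e,a) via R1 from road(e,a)
round 1: derive span(e,b) via R1 from road(e,b)
round 1: derive span(h,i) via R1 from road(h,i)
round 1: derive span(i,d) via R1 from road(i,d)
round 1: derive span(a,i) via R3 from road(a,d), blue(d,i)
round 1: derive span(b,h) via R3 from road(b,c), blue(c,h)
round 1: derive span(d,c) via R3 from road(d,i), blue(i,c)
round 1: derive span(h,c) via R3 from road(h,i), blue(i,c)
round 1: derive span(i,i) via R3 from road(i,d), blue(d,i)
round 2: derive span(b,i) via R2 from span(b,h), road(h,i)
round 2: derive span(d,d) via R2 from span(d,a), road(a,d)
round 2: derive span(e,c) via R2 from span(e,b), road(b,c)
round 2: derive span(e,d) via R2 from span(e,a), road(a,d)
round 2: derive span(h,d) via R2 from span(h,i), road(i,d)
round 2: derive span(i,a) via R2 from span(i,d), road(d,a)
round 3: derive span(b,d) via R2 from span(b,i), road(i,d)
round 3: derive span(e,i) via R2 from span(e,d), road(d,i)
round 3: derive span(h,a) via R2 from span(h,d), road(d,a)
round 4: derive span(b,a) via R2 from span(b,d), road(d,a)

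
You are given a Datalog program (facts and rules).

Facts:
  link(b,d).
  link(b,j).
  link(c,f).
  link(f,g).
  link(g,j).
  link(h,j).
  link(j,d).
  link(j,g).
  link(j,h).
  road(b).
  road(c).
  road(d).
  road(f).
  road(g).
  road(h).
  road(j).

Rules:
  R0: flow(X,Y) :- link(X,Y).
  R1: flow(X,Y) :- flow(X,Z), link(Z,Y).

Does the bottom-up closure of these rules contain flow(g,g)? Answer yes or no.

round 1: derive flow(b,d) via R0 from link(b,d)
round 1: derive flow(b,j) via R0 from link(b,j)
round 1: derive flow(c,f) via R0 from link(c,f)
round 1: derive flow(f,g) via R0 from link(f,g)
round 1: derive flow(g,j) via R0 from link(g,j)
round 1: derive flow(h,j) via R0 from link(h,j)
round 1: derive flow(j,d) via R0 from link(j,d)
round 1: derive flow(j,g) via R0 from link(j,g)
round 1: derive flow(j,h) via R0 from link(j,h)
round 2: derive flow(b,g) via R1 from flow(b,j), link(j,g)
round 2: derive flow(b,h) via R1 from flow(b,j), link(j,h)
round 2: derive flow(c,g) via R1 from flow(c,f), link(f,g)
round 2: derive flow(f,j) via R1 from flow(f,g), link(g,j)
round 2: derive flow(g,d) via R1 from flow(g,j), link(j,d)
round 2: derive flow(g,g) via R1 from flow(g,j), link(j,g)
round 2: derive flow(g,h) via R1 from flow(g,j), link(j,h)
round 2: derive flow(h,d) via R1 from flow(h,j), link(j,d)
round 2: derive flow(h,g) via R1 from flow(h,j), link(j,g)
round 2: derive flow(h,h) via R1 from flow(h,j), link(j,h)
round 2: derive flow(j,j) via R1 from flow(j,g), link(g,j)
round 3: derive flow(c,j) via R1 from flow(c,g), link(g,j)
round 3: derive flow(f,d) via R1 from flow(f,j), link(j,d)
round 3: derive flow(f,h) via R1 from flow(f,j), link(j,h)
round 4: derive flow(c,d) via R1 from flow(c,j), link(j,d)
round 4: derive flow(c,h) via R1 from flow(c,j), link(j,h)

yes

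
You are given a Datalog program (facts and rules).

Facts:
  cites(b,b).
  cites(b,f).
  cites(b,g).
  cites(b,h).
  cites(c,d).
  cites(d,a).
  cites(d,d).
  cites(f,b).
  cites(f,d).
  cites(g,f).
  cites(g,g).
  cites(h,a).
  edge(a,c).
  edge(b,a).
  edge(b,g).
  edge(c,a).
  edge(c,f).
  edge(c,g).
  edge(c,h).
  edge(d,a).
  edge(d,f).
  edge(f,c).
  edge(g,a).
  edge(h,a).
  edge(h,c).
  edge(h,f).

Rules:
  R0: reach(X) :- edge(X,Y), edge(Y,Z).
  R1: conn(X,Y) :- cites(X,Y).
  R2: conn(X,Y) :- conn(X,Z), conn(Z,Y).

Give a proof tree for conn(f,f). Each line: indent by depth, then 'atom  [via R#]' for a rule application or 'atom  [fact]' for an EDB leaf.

conn(f,f)  [via R2]
  conn(f,b)  [via R1]
    cites(f,b)  [fact]
  conn(b,f)  [via R1]
    cites(b,f)  [fact]

round 1: derive conn(b,b) via R1 from cites(b,b)
round 1: derive conn(b,f) via R1 from cites(b,f)
round 1: derive conn(b,g) via R1 from cites(b,g)
round 1: derive conn(b,h) via R1 from cites(b,h)
round 1: derive conn(c,d) via R1 from cites(c,d)
round 1: derive conn(d,a) via R1 from cites(d,a)
round 1: derive conn(d,d) via R1 from cites(d,d)
round 1: derive conn(f,b) via R1 from cites(f,b)
round 1: derive conn(f,d) via R1 from cites(f,d)
round 1: derive conn(g,f) via R1 from cites(g,f)
round 1: derive conn(g,g) via R1 from cites(g,g)
round 1: derive conn(h,a) via R1 from cites(h,a)
round 2: derive conn(b,a) via R2 from conn(b,h), conn(h,a)
round 2: derive conn(b,d) via R2 from conn(b,f), conn(f,d)
round 2: derive conn(c,a) via R2 from conn(c,d), conn(d,a)
round 2: derive conn(f,a) via R2 from conn(f,d), conn(d,a)
round 2: derive conn(f,f) via R2 from conn(f,b), conn(b,f)
round 2: derive conn(f,g) via R2 from conn(f,b), conn(b,g)
round 2: derive conn(f,h) via R2 from conn(f,b), conn(b,h)
round 2: derive conn(g,b) via R2 from conn(g,f), conn(f,b)
round 2: derive conn(g,d) via R2 from conn(g,f), conn(f,d)
round 3: derive conn(g,a) via R2 from conn(g,b), conn(b,a)
round 3: derive conn(g,h) via R2 from conn(g,b), conn(b,h)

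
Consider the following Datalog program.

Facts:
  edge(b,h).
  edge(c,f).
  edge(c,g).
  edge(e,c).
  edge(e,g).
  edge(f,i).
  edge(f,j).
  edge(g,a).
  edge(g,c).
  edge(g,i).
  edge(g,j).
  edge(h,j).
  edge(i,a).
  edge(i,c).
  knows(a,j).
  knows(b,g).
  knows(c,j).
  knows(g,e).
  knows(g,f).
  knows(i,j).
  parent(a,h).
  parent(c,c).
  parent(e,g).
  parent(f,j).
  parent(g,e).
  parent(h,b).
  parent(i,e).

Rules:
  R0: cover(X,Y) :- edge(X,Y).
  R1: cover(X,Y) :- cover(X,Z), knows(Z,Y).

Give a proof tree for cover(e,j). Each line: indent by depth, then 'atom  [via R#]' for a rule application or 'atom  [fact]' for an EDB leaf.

cover(e,j)  [via R1]
  cover(e,c)  [via R0]
    edge(e,c)  [fact]
  knows(c,j)  [fact]

round 1: derive cover(b,h) via R0 from edge(b,h)
round 1: derive cover(c,f) via R0 from edge(c,f)
round 1: derive cover(c,g) via R0 from edge(c,g)
round 1: derive cover(e,c) via R0 from edge(e,c)
round 1: derive cover(e,g) via R0 from edge(e,g)
round 1: derive cover(f,i) via R0 from edge(f,i)
round 1: derive cover(f,j) via R0 from edge(f,j)
round 1: derive cover(g,a) via R0 from edge(g,a)
round 1: derive cover(g,c) via R0 from edge(g,c)
round 1: derive cover(g,i) via R0 from edge(g,i)
round 1: derive cover(g,j) via R0 from edge(g,j)
round 1: derive cover(h,j) via R0 from edge(h,j)
round 1: derive cover(i,a) via R0 from edge(i,a)
round 1: derive cover(i,c) via R0 from edge(i,c)
round 2: derive cover(c,e) via R1 from cover(c,g), knows(g,e)
round 2: derive cover(e,e) via R1 from cover(e,g), knows(g,e)
round 2: derive cover(e,f) via R1 from cover(e,g), knows(g,f)
round 2: derive cover(e,j) via R1 from cover(e,c), knows(c,j)
round 2: derive cover(i,j) via R1 from cover(i,a), knows(a,j)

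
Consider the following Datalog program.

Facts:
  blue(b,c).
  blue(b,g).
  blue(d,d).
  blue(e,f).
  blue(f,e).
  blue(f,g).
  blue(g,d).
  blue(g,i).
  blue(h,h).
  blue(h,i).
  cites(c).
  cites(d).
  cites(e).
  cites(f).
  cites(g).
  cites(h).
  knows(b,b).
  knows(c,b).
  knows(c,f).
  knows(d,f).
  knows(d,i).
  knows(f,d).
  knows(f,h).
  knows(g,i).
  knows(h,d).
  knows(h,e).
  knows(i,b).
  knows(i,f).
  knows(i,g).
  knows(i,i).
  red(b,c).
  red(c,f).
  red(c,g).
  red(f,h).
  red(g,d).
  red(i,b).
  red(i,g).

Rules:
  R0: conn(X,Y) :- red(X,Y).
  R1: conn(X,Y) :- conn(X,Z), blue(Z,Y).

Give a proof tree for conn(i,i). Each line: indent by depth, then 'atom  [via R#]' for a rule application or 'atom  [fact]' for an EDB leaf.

round 1: derive conn(b,c) via R0 from red(b,c)
round 1: derive conn(c,f) via R0 from red(c,f)
round 1: derive conn(c,g) via R0 from red(c,g)
round 1: derive conn(f,h) via R0 from red(f,h)
round 1: derive conn(g,d) via R0 from red(g,d)
round 1: derive conn(i,b) via R0 from red(i,b)
round 1: derive conn(i,g) via R0 from red(i,g)
round 2: derive conn(c,d) via R1 from conn(c,g), blue(g,d)
round 2: derive conn(c,e) via R1 from conn(c,f), blue(f,e)
round 2: derive conn(c,i) via R1 from conn(c,g), blue(g,i)
round 2: derive conn(f,i) via R1 from conn(f,h), blue(h,i)
round 2: derive conn(i,c) via R1 from conn(i,b), blue(b,c)
round 2: derive conn(i,d) via R1 from conn(i,g), blue(g,d)
round 2: derive conn(i,i) via R1 from conn(i,g), blue(g,i)

conn(i,i)  [via R1]
  conn(i,g)  [via R0]
    red(i,g)  [fact]
  blue(g,i)  [fact]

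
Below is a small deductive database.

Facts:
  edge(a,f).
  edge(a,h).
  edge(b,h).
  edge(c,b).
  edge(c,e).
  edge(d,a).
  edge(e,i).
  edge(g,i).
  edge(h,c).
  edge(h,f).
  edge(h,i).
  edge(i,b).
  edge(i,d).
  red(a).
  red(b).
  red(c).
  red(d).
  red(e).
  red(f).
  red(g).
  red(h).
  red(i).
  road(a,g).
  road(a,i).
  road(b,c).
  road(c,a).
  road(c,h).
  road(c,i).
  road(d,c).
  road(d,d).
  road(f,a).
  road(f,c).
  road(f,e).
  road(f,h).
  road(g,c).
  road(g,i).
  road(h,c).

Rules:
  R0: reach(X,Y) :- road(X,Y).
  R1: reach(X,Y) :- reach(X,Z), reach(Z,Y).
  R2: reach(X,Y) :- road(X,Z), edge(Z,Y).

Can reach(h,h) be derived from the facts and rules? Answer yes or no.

round 1: derive reach(a,g) via R0 from road(a,g)
round 1: derive reach(a,i) via R0 from road(a,i)
round 1: derive reach(b,c) via R0 from road(b,c)
round 1: derive reach(c,a) via R0 from road(c,a)
round 1: derive reach(c,h) via R0 from road(c,h)
round 1: derive reach(c,i) via R0 from road(c,i)
round 1: derive reach(d,c) via R0 from road(d,c)
round 1: derive reach(d,d) via R0 from road(d,d)
round 1: derive reach(f,a) via R0 from road(f,a)
round 1: derive reach(f,c) via R0 from road(f,c)
round 1: derive reach(f,e) via R0 from road(f,e)
round 1: derive reach(f,h) via R0 from road(f,h)
round 1: derive reach(g,c) via R0 from road(g,c)
round 1: derive reach(g,i) via R0 from road(g,i)
round 1: derive reach(h,c) via R0 from road(h,c)
round 1: derive reach(a,b) via R2 from road(a,i), edge(i,b)
round 1: derive reach(a,d) via R2 from road(a,i), edge(i,d)
round 1: derive reach(b,b) via R2 from road(b,c), edge(c,b)
round 1: derive reach(b,e) via R2 from road(b,c), edge(c,e)
round 1: derive reach(c,b) via R2 from road(c,i), edge(i,b)
round 1: derive reach(c,c) via R2 from road(c,h), edge(h,c)
round 1: derive reach(c,d) via R2 from road(c,i), edge(i,d)
round 1: derive reach(c,f) via R2 from road(c,a), edge(a,f)
round 1: derive reach(d,a) via R2 from road(d,d), edge(d,a)
round 1: derive reach(d,b) via R2 from road(d,c), edge(c,b)
round 1: derive reach(d,e) via R2 from road(d,c), edge(c,e)
round 1: derive reach(f,b) via R2 from road(f,c), edge(c,b)
round 1: derive reach(f,f) via R2 from road(f,a), edge(a,f)
round 1: derive reach(f,i) via R2 from road(f,e), edge(e,i)
round 1: derive reach(g,b) via R2 from road(g,c), edge(c,b)
round 1: derive reach(g,d) via R2 from road(g,i), edge(i,d)
round 1: derive reach(g,e) via R2 from road(g,c), edge(c,e)
round 1: derive reach(h,b) via R2 from road(h,c), edge(c,b)
round 1: derive reach(h,e) via R2 from road(h,c), edge(c,e)
round 2: derive reach(a,a) via R1 from reach(a,d), reach(d,a)
round 2: derive reach(a,c) via R1 from reach(a,b), reach(b,c)
round 2: derive reach(a,e) via R1 from reach(a,b), reach(b,e)
round 2: derive reach(b,a) via R1 from reach(b,c), reach(c,a)
round 2: derive reach(b,d) via R1 from reach(b,c), reach(c,d)
round 2: derive reach(b,f) via R1 from reach(b,c), reach(c,f)
round 2: derive reach(b,h) via R1 from reach(b,c), reach(c,h)
round 2: derive reach(b,i) via R1 from reach(b,c), reach(c,i)
round 2: derive reach(c,e) via R1 from reach(c,b), reach(b,e)
round 2: derive reach(c,g) via R1 from reach(c,a), reach(a,g)
round 2: derive reach(d,f) via R1 from reach(d,c), reach(c,f)
round 2: derive reach(d,g) via R1 from reach(d,a), reach(a,g)
round 2: derive reach(d,h) via R1 from reach(d,c), reach(c,h)
round 2: derive reach(d,i) via R1 from reach(d,a), reach(a,i)
round 2: derive reach(f,d) via R1 from reach(f,a), reach(a,d)
round 2: derive reach(f,g) via R1 from reach(f,a), reach(a,g)
round 2: derive reach(g,a) via R1 from reach(g,c), reach(c,a)
round 2: derive reach(g,f) via R1 from reach(g,c), reach(c,f)
round 2: derive reach(g,h) via R1 from reach(g,c), reach(c,h)
round 2: derive reach(h,a) via R1 from reach(h,c), reach(c,a)
round 2: derive reach(h,d) via R1 from reach(h,c), reach(c,d)
round 2: derive reach(h,f) via R1 from reach(h,c), reach(c,f)
round 2: derive reach(h,h) via R1 from reach(h,c), reach(c,h)
round 2: derive reach(h,i) via R1 from reach(h,c), reach(c,i)
round 3: derive reach(a,f) via R1 from reach(a,b), reach(b,f)
round 3: derive reach(a,h) via R1 from reach(a,b), reach(b,h)
round 3: derive reach(b,g) via R1 from reach(b,a), reach(a,g)
round 3: derive reach(g,g) via R1 from reach(g,a), reach(a,g)
round 3: derive reach(h,g) via R1 from reach(h,a), reach(a,g)

yes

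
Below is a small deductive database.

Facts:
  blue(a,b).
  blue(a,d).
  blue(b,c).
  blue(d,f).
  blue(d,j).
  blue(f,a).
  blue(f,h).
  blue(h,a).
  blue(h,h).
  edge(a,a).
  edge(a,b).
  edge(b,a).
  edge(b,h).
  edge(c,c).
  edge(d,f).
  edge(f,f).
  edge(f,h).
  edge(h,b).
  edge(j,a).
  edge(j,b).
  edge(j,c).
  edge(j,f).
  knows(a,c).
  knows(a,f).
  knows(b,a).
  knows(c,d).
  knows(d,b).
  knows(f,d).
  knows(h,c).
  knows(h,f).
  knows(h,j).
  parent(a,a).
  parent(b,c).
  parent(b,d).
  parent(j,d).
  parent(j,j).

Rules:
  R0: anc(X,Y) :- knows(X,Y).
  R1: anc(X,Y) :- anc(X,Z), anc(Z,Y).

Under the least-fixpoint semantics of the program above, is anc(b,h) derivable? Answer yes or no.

round 1: derive anc(a,c) via R0 from knows(a,c)
round 1: derive anc(a,f) via R0 from knows(a,f)
round 1: derive anc(b,a) via R0 from knows(b,a)
round 1: derive anc(c,d) via R0 from knows(c,d)
round 1: derive anc(d,b) via R0 from knows(d,b)
round 1: derive anc(f,d) via R0 from knows(f,d)
round 1: derive anc(h,c) via R0 from knows(h,c)
round 1: derive anc(h,f) via R0 from knows(h,f)
round 1: derive anc(h,j) via R0 from knows(h,j)
round 2: derive anc(a,d) via R1 from anc(a,c), anc(c,d)
round 2: derive anc(b,c) via R1 from anc(b,a), anc(a,c)
round 2: derive anc(b,f) via R1 from anc(b,a), anc(a,f)
round 2: derive anc(c,b) via R1 from anc(c,d), anc(d,b)
round 2: derive anc(d,a) via R1 from anc(d,b), anc(b,a)
round 2: derive anc(f,b) via R1 from anc(f,d), anc(d,b)
round 2: derive anc(h,d) via R1 from anc(h,c), anc(c,d)
round 3: derive anc(a,a) via R1 from anc(a,d), anc(d,a)
round 3: derive anc(a,b) via R1 from anc(a,c), anc(c,b)
round 3: derive anc(b,b) via R1 from anc(b,c), anc(c,b)
round 3: derive anc(b,d) via R1 from anc(b,a), anc(a,d)
round 3: derive anc(c,a) via R1 from anc(c,b), anc(b,a)
round 3: derive anc(c,c) via R1 from anc(c,b), anc(b,c)
round 3: derive anc(c,f) via R1 from anc(c,b), anc(b,f)
round 3: derive anc(d,c) via R1 from anc(d,a), anc(a,c)
round 3: derive anc(d,d) via R1 from anc(d,a), anc(a,d)
round 3: derive anc(d,f) via R1 from anc(d,a), anc(a,f)
round 3: derive anc(f,a) via R1 from anc(f,b), anc(b,a)
round 3: derive anc(f,c) via R1 from anc(f,b), anc(b,c)
round 3: derive anc(f,f) via R1 from anc(f,b), anc(b,f)
round 3: derive anc(h,a) via R1 from anc(h,d), anc(d,a)
round 3: derive anc(h,b) via R1 from anc(h,c), anc(c,b)

no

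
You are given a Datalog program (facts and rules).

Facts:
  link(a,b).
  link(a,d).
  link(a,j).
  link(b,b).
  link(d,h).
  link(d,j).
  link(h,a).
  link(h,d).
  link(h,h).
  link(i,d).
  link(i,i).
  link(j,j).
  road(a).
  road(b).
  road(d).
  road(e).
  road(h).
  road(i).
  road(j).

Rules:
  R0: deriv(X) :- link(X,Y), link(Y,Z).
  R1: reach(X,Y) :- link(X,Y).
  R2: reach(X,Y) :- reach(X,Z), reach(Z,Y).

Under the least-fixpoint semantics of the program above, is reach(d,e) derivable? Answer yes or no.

no

round 1: derive reach(a,b) via R1 from link(a,b)
round 1: derive reach(a,d) via R1 from link(a,d)
round 1: derive reach(a,j) via R1 from link(a,j)
round 1: derive reach(b,b) via R1 from link(b,b)
round 1: derive reach(d,h) via R1 from link(d,h)
round 1: derive reach(d,j) via R1 from link(d,j)
round 1: derive reach(h,a) via R1 from link(h,a)
round 1: derive reach(h,d) via R1 from link(h,d)
round 1: derive reach(h,h) via R1 from link(h,h)
round 1: derive reach(i,d) via R1 from link(i,d)
round 1: derive reach(i,i) via R1 from link(i,i)
round 1: derive reach(j,j) via R1 from link(j,j)
round 2: derive reach(a,h) via R2 from reach(a,d), reach(d,h)
round 2: derive reach(d,a) via R2 from reach(d,h), reach(h,a)
round 2: derive reach(d,d) via R2 from reach(d,h), reach(h,d)
round 2: derive reach(h,b) via R2 from reach(h,a), reach(a,b)
round 2: derive reach(h,j) via R2 from reach(h,a), reach(a,j)
round 2: derive reach(i,h) via R2 from reach(i,d), reach(d,h)
round 2: derive reach(i,j) via R2 from reach(i,d), reach(d,j)
round 3: derive reach(a,a) via R2 from reach(a,d), reach(d,a)
round 3: derive reach(d,b) via R2 from reach(d,a), reach(a,b)
round 3: derive reach(i,a) via R2 from reach(i,d), reach(d,a)
round 3: derive reach(i,b) via R2 from reach(i,h), reach(h,b)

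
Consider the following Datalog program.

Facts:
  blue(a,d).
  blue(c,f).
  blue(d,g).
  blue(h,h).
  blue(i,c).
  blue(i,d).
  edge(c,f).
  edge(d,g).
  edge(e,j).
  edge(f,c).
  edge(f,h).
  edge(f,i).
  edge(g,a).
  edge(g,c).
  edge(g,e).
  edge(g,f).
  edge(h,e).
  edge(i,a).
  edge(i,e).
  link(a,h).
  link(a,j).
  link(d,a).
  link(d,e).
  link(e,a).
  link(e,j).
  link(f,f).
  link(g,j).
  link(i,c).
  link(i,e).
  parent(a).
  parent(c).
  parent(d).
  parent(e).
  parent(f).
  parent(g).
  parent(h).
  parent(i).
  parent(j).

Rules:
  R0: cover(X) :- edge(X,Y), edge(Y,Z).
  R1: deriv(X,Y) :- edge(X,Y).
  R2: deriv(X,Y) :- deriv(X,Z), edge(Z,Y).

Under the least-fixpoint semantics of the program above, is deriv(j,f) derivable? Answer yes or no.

no

round 1: derive deriv(c,f) via R1 from edge(c,f)
round 1: derive deriv(d,g) via R1 from edge(d,g)
round 1: derive deriv(e,j) via R1 from edge(e,j)
round 1: derive deriv(f,c) via R1 from edge(f,c)
round 1: derive deriv(f,h) via R1 from edge(f,h)
round 1: derive deriv(f,i) via R1 from edge(f,i)
round 1: derive deriv(g,a) via R1 from edge(g,a)
round 1: derive deriv(g,c) via R1 from edge(g,c)
round 1: derive deriv(g,e) via R1 from edge(g,e)
round 1: derive deriv(g,f) via R1 from edge(g,f)
round 1: derive deriv(h,e) via R1 from edge(h,e)
round 1: derive deriv(i,a) via R1 from edge(i,a)
round 1: derive deriv(i,e) via R1 from edge(i,e)
round 2: derive deriv(c,c) via R2 from deriv(c,f), edge(f,c)
round 2: derive deriv(c,h) via R2 from deriv(c,f), edge(f,h)
round 2: derive deriv(c,i) via R2 from deriv(c,f), edge(f,i)
round 2: derive deriv(d,a) via R2 from deriv(d,g), edge(g,a)
round 2: derive deriv(d,c) via R2 from deriv(d,g), edge(g,c)
round 2: derive deriv(d,e) via R2 from deriv(d,g), edge(g,e)
round 2: derive deriv(d,f) via R2 from deriv(d,g), edge(g,f)
round 2: derive deriv(f,a) via R2 from deriv(f,i), edge(i,a)
round 2: derive deriv(f,e) via R2 from deriv(f,h), edge(h,e)
round 2: derive deriv(f,f) via R2 from deriv(f,c), edge(c,f)
round 2: derive deriv(g,h) via R2 from deriv(g,f), edge(f,h)
round 2: derive deriv(g,i) via R2 from deriv(g,f), edge(f,i)
round 2: derive deriv(g,j) via R2 from deriv(g,e), edge(e,j)
round 2: derive deriv(h,j) via R2 from deriv(h,e), edge(e,j)
round 2: derive deriv(i,j) via R2 from deriv(i,e), edge(e,j)
round 3: derive deriv(c,a) via R2 from deriv(c,i), edge(i,a)
round 3: derive deriv(c,e) via R2 from deriv(c,h), edge(h,e)
round 3: derive deriv(d,h) via R2 from deriv(d,f), edge(f,h)
round 3: derive deriv(d,i) via R2 from deriv(d,f), edge(f,i)
round 3: derive deriv(d,j) via R2 from deriv(d,e), edge(e,j)
round 3: derive deriv(f,j) via R2 from deriv(f,e), edge(e,j)
round 4: derive deriv(c,j) via R2 from deriv(c,e), edge(e,j)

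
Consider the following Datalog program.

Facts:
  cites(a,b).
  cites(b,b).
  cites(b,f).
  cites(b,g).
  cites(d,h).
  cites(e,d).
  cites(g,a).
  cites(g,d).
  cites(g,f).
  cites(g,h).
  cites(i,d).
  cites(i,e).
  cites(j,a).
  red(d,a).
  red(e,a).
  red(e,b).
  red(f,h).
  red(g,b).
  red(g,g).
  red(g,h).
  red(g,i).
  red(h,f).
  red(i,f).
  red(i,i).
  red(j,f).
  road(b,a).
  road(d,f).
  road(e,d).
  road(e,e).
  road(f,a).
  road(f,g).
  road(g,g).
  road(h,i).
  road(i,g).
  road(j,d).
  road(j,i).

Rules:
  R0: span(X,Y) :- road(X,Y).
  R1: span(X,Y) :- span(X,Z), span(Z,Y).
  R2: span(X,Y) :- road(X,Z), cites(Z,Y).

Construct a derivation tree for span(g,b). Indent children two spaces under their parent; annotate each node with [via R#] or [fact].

round 1: derive span(b,a) via R0 from road(b,a)
round 1: derive span(d,f) via R0 from road(d,f)
round 1: derive span(e,d) via R0 from road(e,d)
round 1: derive span(e,e) via R0 from road(e,e)
round 1: derive span(f,a) via R0 from road(f,a)
round 1: derive span(f,g) via R0 from road(f,g)
round 1: derive span(g,g) via R0 from road(g,g)
round 1: derive span(h,i) via R0 from road(h,i)
round 1: derive span(i,g) via R0 from road(i,g)
round 1: derive span(j,d) via R0 from road(j,d)
round 1: derive span(j,i) via R0 from road(j,i)
round 1: derive span(b,b) via R2 from road(b,a), cites(a,b)
round 1: derive span(e,h) via R2 from road(e,d), cites(d,h)
round 1: derive span(f,b) via R2 from road(f,a), cites(a,b)
round 1: derive span(f,d) via R2 from road(f,g), cites(g,d)
round 1: derive span(f,f) via R2 from road(f,g), cites(g,f)
round 1: derive span(f,h) via R2 from road(f,g), cites(g,h)
round 1: derive span(g,a) via R2 from road(g,g), cites(g,a)
round 1: derive span(g,d) via R2 from road(g,g), cites(g,d)
round 1: derive span(g,f) via R2 from road(g,g), cites(g,f)
round 1: derive span(g,h) via R2 from road(g,g), cites(g,h)
round 1: derive span(h,d) via R2 from road(h,i), cites(i,d)
round 1: derive span(h,e) via R2 from road(h,i), cites(i,e)
round 1: derive span(i,a) via R2 from road(i,g), cites(g,a)
round 1: derive span(i,d) via R2 from road(i,g), cites(g,d)
round 1: derive span(i,f) via R2 from road(i,g), cites(g,f)
round 1: derive span(i,h) via R2 from road(i,g), cites(g,h)
round 1: derive span(j,e) via R2 from road(j,i), cites(i,e)
round 1: derive span(j,h) via R2 from road(j,d), cites(d,h)
round 2: derive span(d,a) via R1 from span(d,f), span(f,a)
round 2: derive span(d,b) via R1 from span(d,f), span(f,b)
round 2: derive span(d,d) via R1 from span(d,f), span(f,d)
round 2: derive span(d,g) via R1 from span(d,f), span(f,g)
round 2: derive span(d,h) via R1 from span(d,f), span(f,h)
round 2: derive span(e,f) via R1 from span(e,d), span(d,f)
round 2: derive span(e,i) via R1 from span(e,h), span(h,i)
round 2: derive span(f,e) via R1 from span(f,h), span(h,e)
round 2: derive span(f,i) via R1 from span(f,h), span(h,i)
round 2: derive span(g,b) via R1 from span(g,f), span(f,b)
round 2: derive span(g,e) via R1 from span(g,h), span(h,e)
round 2: derive span(g,i) via R1 from span(g,h), span(h,i)
round 2: derive span(h,a) via R1 from span(h,i), span(i,a)
round 2: derive span(h,f) via R1 from span(h,d), span(d,f)
round 2: derive span(h,g) via R1 from span(h,i), span(i,g)
round 2: derive span(h,h) via R1 from span(h,e), span(e,h)
round 2: derive span(i,b) via R1 from span(i,f), span(f,b)
round 2: derive span(i,e) via R1 from span(i,h), span(h,e)
round 2: derive span(i,i) via R1 from span(i,h), span(h,i)
round 2: derive span(j,a) via R1 from span(j,i), span(i,a)
round 2: derive span(j,f) via R1 from span(j,d), span(d,f)
round 2: derive span(j,g) via R1 from span(j,i), span(i,g)
round 3: derive span(d,e) via R1 from span(d,f), span(f,e)
round 3: derive span(d,i) via R1 from span(d,f), span(f,i)
round 3: derive span(e,a) via R1 from span(e,d), span(d,a)
round 3: derive span(e,b) via R1 from span(e,d), span(d,b)
round 3: derive span(e,g) via R1 from span(e,d), span(d,g)
round 3: derive span(h,b) via R1 from span(h,d), span(d,b)
round 3: derive span(j,b) via R1 from span(j,d), span(d,b)

span(g,b)  [via R1]
  span(g,f)  [via R2]
    road(g,g)  [fact]
    cites(g,f)  [fact]
  span(f,b)  [via R2]
    road(f,a)  [fact]
    cites(a,b)  [fact]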